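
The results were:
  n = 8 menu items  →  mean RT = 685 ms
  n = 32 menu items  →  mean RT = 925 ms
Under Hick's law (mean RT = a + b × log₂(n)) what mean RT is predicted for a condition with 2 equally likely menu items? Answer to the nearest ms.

445 ms

With log₂ n on the abscissa the relation is linear; from the two conditions:
  b = (925 − 685) / (log₂ 32 − log₂ 8) = 240 / (5 − 3) = 120 ms/bit
  a = 685 − 120 × 3 = 325 ms
Then RT(2) = 325 + 120 × log₂ 2 = 325 + 120 × 1 ≈ 445.000 ms.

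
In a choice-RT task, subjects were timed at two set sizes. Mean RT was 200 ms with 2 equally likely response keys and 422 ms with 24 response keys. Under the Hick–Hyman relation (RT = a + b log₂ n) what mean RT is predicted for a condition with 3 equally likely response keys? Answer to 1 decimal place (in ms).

236.2 ms

With log₂ n on the abscissa the relation is linear; from the two conditions:
  b = (422 − 200) / (log₂ 24 − log₂ 2) = 222 / (4.5850 − 1) = 61.925 ms/bit
  a = 200 − 61.925 × 1 = 138.075 ms
Then RT(3) = 138.075 + 61.925 × log₂ 3 = 138.075 + 61.925 × 1.5850 ≈ 236.224 ms.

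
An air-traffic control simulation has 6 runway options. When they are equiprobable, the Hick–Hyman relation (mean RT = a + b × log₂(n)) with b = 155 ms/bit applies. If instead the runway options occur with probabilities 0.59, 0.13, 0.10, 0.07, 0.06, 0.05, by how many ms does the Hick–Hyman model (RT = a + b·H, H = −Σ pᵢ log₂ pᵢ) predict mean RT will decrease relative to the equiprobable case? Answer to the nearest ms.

Equiprobable entropy H₀ = log₂ 6 = 2.5850 bits.
Skewed entropy H = −Σ pᵢ log₂ pᵢ = 1.8921 bits.
ΔRT = b·(H₀ − H) = 155 × 0.6928 = 107.39 ms.

107 ms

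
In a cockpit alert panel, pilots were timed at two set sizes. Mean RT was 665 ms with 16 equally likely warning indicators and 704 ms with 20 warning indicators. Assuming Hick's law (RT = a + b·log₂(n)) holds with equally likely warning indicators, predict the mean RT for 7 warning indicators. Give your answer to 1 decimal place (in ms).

With log₂ n on the abscissa the relation is linear; from the two conditions:
  b = (704 − 665) / (log₂ 20 − log₂ 16) = 39 / (4.3219 − 4) = 121.145 ms/bit
  a = 665 − 121.145 × 4 = 180.420 ms
Then RT(7) = 180.420 + 121.145 × log₂ 7 = 180.420 + 121.145 × 2.8074 ≈ 520.517 ms.

520.5 ms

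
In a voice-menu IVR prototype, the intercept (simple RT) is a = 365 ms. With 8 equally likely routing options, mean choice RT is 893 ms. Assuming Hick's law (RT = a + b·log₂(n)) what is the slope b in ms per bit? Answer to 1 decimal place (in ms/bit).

log₂(8) = 3 bits.
b = (RT − a)/log₂ n = (893 − 365) / 3 = 176.000 ms/bit.

176.0 ms/bit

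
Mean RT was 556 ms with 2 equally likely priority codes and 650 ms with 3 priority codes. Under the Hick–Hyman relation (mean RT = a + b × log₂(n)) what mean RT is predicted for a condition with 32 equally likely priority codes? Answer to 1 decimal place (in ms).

Solve the two-equation system in a and b:
  b = (650 − 556) / (log₂ 3 − log₂ 2) = 94 / (1.5850 − 1) = 160.694 ms/bit
  a = 556 − 160.694 × 1 = 395.306 ms
Then RT(32) = 395.306 + 160.694 × log₂ 32 = 395.306 + 160.694 × 5 ≈ 1198.776 ms.

1198.8 ms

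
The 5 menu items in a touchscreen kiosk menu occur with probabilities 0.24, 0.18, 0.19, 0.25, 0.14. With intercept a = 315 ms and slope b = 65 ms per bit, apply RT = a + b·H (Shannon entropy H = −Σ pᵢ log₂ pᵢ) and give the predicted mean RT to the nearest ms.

464 ms

Entropy contributions −pᵢ log₂ pᵢ: 0.4941, 0.4453, 0.4552, 0.5000, 0.3971; sum H = 2.2918 bits.
RT = a + bH = 315 + 65·2.2918 = 463.97 ms.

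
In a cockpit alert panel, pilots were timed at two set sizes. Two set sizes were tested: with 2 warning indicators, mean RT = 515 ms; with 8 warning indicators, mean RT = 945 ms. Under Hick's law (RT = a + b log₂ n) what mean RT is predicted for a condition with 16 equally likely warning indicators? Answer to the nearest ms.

Solve the two-equation system in a and b:
  b = (945 − 515) / (log₂ 8 − log₂ 2) = 430 / (3 − 1) = 215 ms/bit
  a = 515 − 215 × 1 = 300 ms
Then RT(16) = 300 + 215 × log₂ 16 = 300 + 215 × 4 ≈ 1160.000 ms.

1160 ms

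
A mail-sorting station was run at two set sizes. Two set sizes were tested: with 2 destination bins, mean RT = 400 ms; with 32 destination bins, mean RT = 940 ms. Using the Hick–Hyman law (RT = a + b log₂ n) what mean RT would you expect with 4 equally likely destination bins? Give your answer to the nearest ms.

535 ms

Fit slope and intercept:
  b = (940 − 400) / (log₂ 32 − log₂ 2) = 540 / (5 − 1) = 135 ms/bit
  a = 400 − 135 × 1 = 265 ms
Then RT(4) = 265 + 135 × log₂ 4 = 265 + 135 × 2 ≈ 535.000 ms.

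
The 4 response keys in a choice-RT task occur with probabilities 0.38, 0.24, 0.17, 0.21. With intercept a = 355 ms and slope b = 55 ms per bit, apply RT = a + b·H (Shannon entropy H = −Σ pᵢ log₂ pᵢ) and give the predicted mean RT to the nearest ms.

Entropy contributions −pᵢ log₂ pᵢ: 0.5305, 0.4941, 0.4346, 0.4728; sum H = 1.9320 bits.
RT = a + bH = 355 + 55·1.9320 = 461.26 ms.

461 ms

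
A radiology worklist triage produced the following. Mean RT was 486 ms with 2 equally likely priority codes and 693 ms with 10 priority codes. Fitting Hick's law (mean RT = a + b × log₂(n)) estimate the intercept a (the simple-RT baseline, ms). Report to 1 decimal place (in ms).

396.8 ms

Slope: b = (693 − 486) / (log₂ 10 − log₂ 2) = 207/2.3219 = 89.150 ms/bit.
a = RT₁ − b·log₂ n₁ = 486 − 89.150 × 1 = 396.850 ms.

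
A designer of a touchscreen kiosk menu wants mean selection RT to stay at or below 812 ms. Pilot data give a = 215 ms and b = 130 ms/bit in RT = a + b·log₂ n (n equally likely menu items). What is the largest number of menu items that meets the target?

Information budget: (812 − 215)/130 = 4.5923 bits, so n ≤ 2^4.5923 = 24.123 → at most 24.

24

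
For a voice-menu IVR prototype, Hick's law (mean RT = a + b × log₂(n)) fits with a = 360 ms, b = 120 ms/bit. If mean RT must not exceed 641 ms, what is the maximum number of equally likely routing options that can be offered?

Information budget: (641 − 360)/120 = 2.3417 bits, so n ≤ 2^2.3417 = 5.069 → at most 5.

5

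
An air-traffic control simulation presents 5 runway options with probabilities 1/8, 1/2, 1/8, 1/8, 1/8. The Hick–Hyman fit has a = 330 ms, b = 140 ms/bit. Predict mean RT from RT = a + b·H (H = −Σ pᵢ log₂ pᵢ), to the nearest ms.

H = −Σ pᵢ log₂ pᵢ = 0.125·3 + 0.5·1 + 0.125·3 + 0.125·3 + 0.125·3 = 2.000 bits.
RT = 330 + 140 × 2.000 = 610.00 ms.

610 ms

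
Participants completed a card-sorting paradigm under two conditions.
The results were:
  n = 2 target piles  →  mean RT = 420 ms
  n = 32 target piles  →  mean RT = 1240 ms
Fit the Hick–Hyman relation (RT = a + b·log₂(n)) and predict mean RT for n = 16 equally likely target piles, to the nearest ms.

1035 ms

Fit slope and intercept:
  b = (1240 − 420) / (log₂ 32 − log₂ 2) = 820 / (5 − 1) = 205 ms/bit
  a = 420 − 205 × 1 = 215 ms
Then RT(16) = 215 + 205 × log₂ 16 = 215 + 205 × 4 ≈ 1035.000 ms.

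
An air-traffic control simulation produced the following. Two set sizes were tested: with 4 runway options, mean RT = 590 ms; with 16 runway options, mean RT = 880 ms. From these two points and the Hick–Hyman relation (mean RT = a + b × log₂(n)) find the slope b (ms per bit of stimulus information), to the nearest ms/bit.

145 ms/bit

b = (RT₂ − RT₁)/(log₂ n₂ − log₂ n₁) = (880 − 590)/(4 − 2) = 145 ms/bit.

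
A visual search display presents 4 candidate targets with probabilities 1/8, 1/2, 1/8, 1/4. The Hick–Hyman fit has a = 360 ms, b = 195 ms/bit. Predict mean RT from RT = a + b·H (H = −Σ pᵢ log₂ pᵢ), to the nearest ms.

Each term −pᵢ log₂ pᵢ: 0.125·3 + 0.5·1 + 0.125·3 + 0.25·2; summed, H = 1.750 bits.
Mean RT = a + bH = 360 + 195·1.750 = 701.25 ms.

701 ms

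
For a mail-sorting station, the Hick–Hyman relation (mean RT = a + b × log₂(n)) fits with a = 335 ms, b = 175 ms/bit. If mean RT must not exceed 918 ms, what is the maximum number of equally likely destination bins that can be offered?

10

Set 335 + 175·log₂ n ≤ 918 → log₂ n ≤ (918 − 335)/175 = 3.3314.
So n ≤ 2^3.3314 = 10.066; the largest integer n is 10.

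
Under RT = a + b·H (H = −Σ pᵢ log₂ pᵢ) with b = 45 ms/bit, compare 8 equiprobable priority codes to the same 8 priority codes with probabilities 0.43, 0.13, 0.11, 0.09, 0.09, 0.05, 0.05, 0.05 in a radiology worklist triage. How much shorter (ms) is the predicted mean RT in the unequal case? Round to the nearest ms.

The RT saving is b·ΔH. Equiprobable H₀ = log₂(8) = 3.0000 bits; with the given probabilities H = 2.5301 bits.
b·(H₀ − H) = 45 × (3.0000 − 2.5301) = 21.15 ms.

21 ms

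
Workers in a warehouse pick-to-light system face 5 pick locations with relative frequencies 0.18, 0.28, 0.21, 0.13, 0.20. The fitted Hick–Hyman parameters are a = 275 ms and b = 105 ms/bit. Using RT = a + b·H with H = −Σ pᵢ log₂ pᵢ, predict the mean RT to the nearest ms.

514 ms

Entropy contributions −pᵢ log₂ pᵢ: 0.4453, 0.5142, 0.4728, 0.3826, 0.4644; sum H = 2.2794 bits.
RT = a + bH = 275 + 105·2.2794 = 514.33 ms.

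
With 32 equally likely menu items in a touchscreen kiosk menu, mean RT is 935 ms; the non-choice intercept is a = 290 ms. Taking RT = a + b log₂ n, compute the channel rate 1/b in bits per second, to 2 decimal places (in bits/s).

7.75 bits/s

b = (935 − 290)/log₂ 32 = 645/5 = 129.000 ms per bit = 0.12900 s/bit; the reciprocal is 7.752 bits/s.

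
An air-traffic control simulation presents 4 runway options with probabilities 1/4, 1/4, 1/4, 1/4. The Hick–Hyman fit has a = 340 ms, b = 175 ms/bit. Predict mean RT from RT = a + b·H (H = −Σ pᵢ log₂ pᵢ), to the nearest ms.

690 ms

H = −Σ pᵢ log₂ pᵢ = 0.25·2 + 0.25·2 + 0.25·2 + 0.25·2 = 2.000 bits.
RT = 340 + 175 × 2.000 = 690.00 ms.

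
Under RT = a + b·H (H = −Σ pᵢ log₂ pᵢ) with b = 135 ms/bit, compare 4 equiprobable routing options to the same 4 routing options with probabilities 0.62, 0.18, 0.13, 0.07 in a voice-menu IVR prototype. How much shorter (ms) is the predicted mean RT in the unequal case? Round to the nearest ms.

64 ms

The RT saving is b·ΔH. Equiprobable H₀ = log₂(4) = 2.0000 bits; with the given probabilities H = 1.5241 bits.
b·(H₀ − H) = 135 × (2.0000 − 1.5241) = 64.25 ms.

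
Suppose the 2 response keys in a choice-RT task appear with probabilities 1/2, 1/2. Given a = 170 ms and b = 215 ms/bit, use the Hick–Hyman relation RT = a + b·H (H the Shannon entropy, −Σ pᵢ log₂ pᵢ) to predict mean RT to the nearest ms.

385 ms

H = −Σ pᵢ log₂ pᵢ = 0.5·1 + 0.5·1 = 1.000 bits.
RT = 170 + 215 × 1.000 = 385.00 ms.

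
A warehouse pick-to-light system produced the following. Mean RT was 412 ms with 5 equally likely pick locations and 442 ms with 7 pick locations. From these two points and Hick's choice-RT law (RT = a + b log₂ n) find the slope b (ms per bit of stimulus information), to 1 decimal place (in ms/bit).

b = (RT₂ − RT₁)/(log₂ n₂ − log₂ n₁) = (442 − 412)/(2.8074 − 2.3219) = 61.801 ms/bit.

61.8 ms/bit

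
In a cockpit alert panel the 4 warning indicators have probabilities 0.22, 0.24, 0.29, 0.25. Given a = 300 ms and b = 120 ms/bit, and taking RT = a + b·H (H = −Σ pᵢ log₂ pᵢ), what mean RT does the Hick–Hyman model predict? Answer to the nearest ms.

H = 0.22·log₂(1/0.22) + 0.24·log₂(1/0.24) + 0.29·log₂(1/0.29) + 0.25·log₂(1/0.25) = 1.9926 bits.
RT = 300 + 120 × 1.9926 = 539.11 ms.

539 ms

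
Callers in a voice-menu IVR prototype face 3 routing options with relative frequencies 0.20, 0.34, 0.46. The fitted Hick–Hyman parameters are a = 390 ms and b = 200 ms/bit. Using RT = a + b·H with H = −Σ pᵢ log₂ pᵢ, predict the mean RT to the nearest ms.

Entropy contributions −pᵢ log₂ pᵢ: 0.4644, 0.5292, 0.5153; sum H = 1.5089 bits.
RT = a + bH = 390 + 200·1.5089 = 691.78 ms.

692 ms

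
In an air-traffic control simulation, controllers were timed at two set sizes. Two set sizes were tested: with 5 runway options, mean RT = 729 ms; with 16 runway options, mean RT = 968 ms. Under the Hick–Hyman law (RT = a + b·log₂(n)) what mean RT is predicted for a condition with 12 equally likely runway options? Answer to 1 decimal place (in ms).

Fit slope and intercept:
  b = (968 − 729) / (log₂ 16 − log₂ 5) = 239 / (4 − 2.3219) = 142.425 ms/bit
  a = 729 − 142.425 × 2.3219 = 398.299 ms
Then RT(12) = 398.299 + 142.425 × log₂ 12 = 398.299 + 142.425 × 3.5850 ≈ 908.888 ms.

908.9 ms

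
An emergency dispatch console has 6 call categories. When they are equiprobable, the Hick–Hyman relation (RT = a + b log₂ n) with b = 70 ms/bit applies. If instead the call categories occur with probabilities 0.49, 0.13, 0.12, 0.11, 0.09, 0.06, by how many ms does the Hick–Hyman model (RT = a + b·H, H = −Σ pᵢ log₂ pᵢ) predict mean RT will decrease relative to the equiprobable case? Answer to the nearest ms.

30 ms

The RT saving is b·ΔH. Equiprobable H₀ = log₂(6) = 2.5850 bits; with the given probabilities H = 2.1605 bits.
b·(H₀ − H) = 70 × (2.5850 − 2.1605) = 29.71 ms.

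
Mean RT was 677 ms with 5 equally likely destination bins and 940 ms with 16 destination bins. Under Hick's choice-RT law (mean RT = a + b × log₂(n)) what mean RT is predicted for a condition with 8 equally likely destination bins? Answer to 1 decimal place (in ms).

783.3 ms

RT is linear in log₂ n, so two points fix the line:
  b = (940 − 677) / (log₂ 16 − log₂ 5) = 263 / (4 − 2.3219) = 156.727 ms/bit
  a = 677 − 156.727 × 2.3219 = 313.090 ms
Then RT(8) = 313.090 + 156.727 × log₂ 8 = 313.090 + 156.727 × 3 ≈ 783.273 ms.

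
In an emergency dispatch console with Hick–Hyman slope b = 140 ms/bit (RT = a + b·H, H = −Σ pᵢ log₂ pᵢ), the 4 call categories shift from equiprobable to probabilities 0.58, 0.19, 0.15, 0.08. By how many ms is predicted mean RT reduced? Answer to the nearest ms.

54 ms

The RT saving is b·ΔH. Equiprobable H₀ = log₂(4) = 2.0000 bits; with the given probabilities H = 1.6131 bits.
b·(H₀ − H) = 140 × (2.0000 − 1.6131) = 54.17 ms.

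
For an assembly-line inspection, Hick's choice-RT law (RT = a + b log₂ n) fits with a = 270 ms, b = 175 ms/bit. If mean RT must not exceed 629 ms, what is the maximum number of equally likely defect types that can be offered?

Information budget: (629 − 270)/175 = 2.0514 bits, so n ≤ 2^2.0514 = 4.145 → at most 4.

4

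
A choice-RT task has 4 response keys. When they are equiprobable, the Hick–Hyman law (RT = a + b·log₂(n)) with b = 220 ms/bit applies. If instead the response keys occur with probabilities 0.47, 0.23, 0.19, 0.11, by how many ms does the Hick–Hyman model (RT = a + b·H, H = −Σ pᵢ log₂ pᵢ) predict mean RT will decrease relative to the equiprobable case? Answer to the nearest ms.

43 ms

The RT saving is b·ΔH. Equiprobable H₀ = log₂(4) = 2.0000 bits; with the given probabilities H = 1.8051 bits.
b·(H₀ − H) = 220 × (2.0000 − 1.8051) = 42.87 ms.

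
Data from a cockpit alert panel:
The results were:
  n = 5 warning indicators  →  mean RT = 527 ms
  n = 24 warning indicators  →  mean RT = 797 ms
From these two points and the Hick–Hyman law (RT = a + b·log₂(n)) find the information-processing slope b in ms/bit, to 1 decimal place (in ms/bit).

Slope: b = (797 − 527) / (log₂ 24 − log₂ 5) = 270/2.2630 = 119.309 ms/bit.

119.3 ms/bit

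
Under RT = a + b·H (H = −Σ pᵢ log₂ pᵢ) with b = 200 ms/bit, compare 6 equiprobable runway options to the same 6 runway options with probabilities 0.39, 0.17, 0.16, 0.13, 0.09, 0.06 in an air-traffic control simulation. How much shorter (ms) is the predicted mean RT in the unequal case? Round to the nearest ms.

52 ms

The RT saving is b·ΔH. Equiprobable H₀ = log₂(6) = 2.5850 bits; with the given probabilities H = 2.3262 bits.
b·(H₀ − H) = 200 × (2.5850 − 2.3262) = 51.75 ms.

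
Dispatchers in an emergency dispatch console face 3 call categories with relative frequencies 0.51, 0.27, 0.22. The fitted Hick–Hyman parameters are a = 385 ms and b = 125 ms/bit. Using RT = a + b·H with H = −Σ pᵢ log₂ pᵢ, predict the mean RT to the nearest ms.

571 ms

H = 0.51·log₂(1/0.51) + 0.27·log₂(1/0.27) + 0.22·log₂(1/0.22) = 1.4860 bits.
RT = 385 + 125 × 1.4860 = 570.75 ms.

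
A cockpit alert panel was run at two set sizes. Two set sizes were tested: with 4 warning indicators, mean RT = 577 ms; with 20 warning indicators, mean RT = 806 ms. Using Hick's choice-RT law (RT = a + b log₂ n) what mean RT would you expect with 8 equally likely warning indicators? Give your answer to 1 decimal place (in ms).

675.6 ms

Fit slope and intercept:
  b = (806 − 577) / (log₂ 20 − log₂ 4) = 229 / (4.3219 − 2) = 98.625 ms/bit
  a = 577 − 98.625 × 2 = 379.750 ms
Then RT(8) = 379.750 + 98.625 × log₂ 8 = 379.750 + 98.625 × 3 ≈ 675.625 ms.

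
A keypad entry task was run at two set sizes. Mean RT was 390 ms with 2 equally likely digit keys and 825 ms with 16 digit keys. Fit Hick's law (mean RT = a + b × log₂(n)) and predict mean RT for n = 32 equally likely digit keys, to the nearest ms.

970 ms

With log₂ n on the abscissa the relation is linear; from the two conditions:
  b = (825 − 390) / (log₂ 16 − log₂ 2) = 435 / (4 − 1) = 145 ms/bit
  a = 390 − 145 × 1 = 245 ms
Then RT(32) = 245 + 145 × log₂ 32 = 245 + 145 × 5 ≈ 970.000 ms.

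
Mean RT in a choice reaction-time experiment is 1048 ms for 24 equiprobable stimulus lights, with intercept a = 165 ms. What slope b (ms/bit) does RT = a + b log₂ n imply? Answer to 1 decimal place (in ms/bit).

192.6 ms/bit

24 alternatives carry log₂ 24 = 4.5850 bits; the choice cost is 1048 − 165 = 883 ms, so b = 883/4.5850 = 192.586 ms/bit.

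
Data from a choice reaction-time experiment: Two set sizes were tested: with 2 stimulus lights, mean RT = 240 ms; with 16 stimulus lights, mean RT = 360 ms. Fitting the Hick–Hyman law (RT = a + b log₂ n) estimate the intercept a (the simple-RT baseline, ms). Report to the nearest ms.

The slope on a log₂ axis is (360 − 240) / (4 − 1) = 40 ms/bit.
Intercept: a = 240 − 40·log₂(2) = 200.000 ms.

200 ms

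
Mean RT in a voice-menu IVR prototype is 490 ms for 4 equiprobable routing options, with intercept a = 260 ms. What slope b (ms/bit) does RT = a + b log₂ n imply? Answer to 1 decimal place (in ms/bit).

115.0 ms/bit

log₂(4) = 2 bits.
b = (RT − a)/log₂ n = (490 − 260) / 2 = 115.000 ms/bit.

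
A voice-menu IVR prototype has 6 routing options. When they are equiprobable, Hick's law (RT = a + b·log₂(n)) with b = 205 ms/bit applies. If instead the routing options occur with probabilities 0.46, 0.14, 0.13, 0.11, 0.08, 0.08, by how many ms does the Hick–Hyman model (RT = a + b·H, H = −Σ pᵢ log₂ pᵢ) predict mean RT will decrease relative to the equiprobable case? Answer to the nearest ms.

73 ms

Equiprobable entropy H₀ = log₂ 6 = 2.5850 bits.
Skewed entropy H = −Σ pᵢ log₂ pᵢ = 2.2284 bits.
ΔRT = b·(H₀ − H) = 205 × 0.3566 = 73.10 ms.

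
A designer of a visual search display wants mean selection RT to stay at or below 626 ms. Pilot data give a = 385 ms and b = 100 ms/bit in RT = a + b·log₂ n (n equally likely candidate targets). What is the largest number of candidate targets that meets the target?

Set 385 + 100·log₂ n ≤ 626 → log₂ n ≤ (626 − 385)/100 = 2.4100.
So n ≤ 2^2.4100 = 5.315; the largest integer n is 5.

5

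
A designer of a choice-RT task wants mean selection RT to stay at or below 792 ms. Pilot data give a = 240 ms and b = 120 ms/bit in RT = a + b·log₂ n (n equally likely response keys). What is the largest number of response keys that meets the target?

24

Information budget: (792 − 240)/120 = 4.6000 bits, so n ≤ 2^4.6000 = 24.251 → at most 24.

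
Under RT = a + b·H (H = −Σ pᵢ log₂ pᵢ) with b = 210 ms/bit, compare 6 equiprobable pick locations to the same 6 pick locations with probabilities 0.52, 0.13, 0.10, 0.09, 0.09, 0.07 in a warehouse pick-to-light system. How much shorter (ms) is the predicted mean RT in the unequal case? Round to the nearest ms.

102 ms

The RT saving is b·ΔH. Equiprobable H₀ = log₂(6) = 2.5850 bits; with the given probabilities H = 2.0993 bits.
b·(H₀ − H) = 210 × (2.5850 − 2.0993) = 101.99 ms.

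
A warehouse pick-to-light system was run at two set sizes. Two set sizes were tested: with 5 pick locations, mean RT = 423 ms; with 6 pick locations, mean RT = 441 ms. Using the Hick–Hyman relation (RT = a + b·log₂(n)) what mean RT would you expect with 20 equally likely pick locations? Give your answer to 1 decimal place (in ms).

Solve the two-equation system in a and b:
  b = (441 − 423) / (log₂ 6 − log₂ 5) = 18 / (2.5850 − 2.3219) = 68.432 ms/bit
  a = 423 − 68.432 × 2.3219 = 264.106 ms
Then RT(20) = 264.106 + 68.432 × log₂ 20 = 264.106 + 68.432 × 4.3219 ≈ 559.864 ms.

559.9 ms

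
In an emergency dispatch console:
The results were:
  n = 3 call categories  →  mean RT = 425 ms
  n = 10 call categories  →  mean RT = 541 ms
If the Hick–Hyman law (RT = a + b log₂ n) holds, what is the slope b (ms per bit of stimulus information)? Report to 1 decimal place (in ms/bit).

b = (RT₂ − RT₁)/(log₂ n₂ − log₂ n₁) = (541 − 425)/(3.3219 − 1.5850) = 66.783 ms/bit.

66.8 ms/bit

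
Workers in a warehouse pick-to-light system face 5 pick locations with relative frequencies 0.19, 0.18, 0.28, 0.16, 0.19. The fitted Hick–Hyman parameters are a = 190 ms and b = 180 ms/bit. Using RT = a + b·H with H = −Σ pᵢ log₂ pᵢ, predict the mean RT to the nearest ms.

603 ms

H = 0.19·log₂(1/0.19) + 0.18·log₂(1/0.18) + 0.28·log₂(1/0.28) + 0.16·log₂(1/0.16) + 0.19·log₂(1/0.19) = 2.2930 bits.
RT = 190 + 180 × 2.2930 = 602.74 ms.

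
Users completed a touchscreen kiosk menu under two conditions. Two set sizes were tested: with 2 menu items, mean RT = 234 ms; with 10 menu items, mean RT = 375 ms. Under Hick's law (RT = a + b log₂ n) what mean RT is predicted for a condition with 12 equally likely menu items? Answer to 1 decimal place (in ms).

Solve the two-equation system in a and b:
  b = (375 − 234) / (log₂ 10 − log₂ 2) = 141 / (3.3219 − 1) = 60.725 ms/bit
  a = 234 − 60.725 × 1 = 173.275 ms
Then RT(12) = 173.275 + 60.725 × log₂ 12 = 173.275 + 60.725 × 3.5850 ≈ 390.973 ms.

391.0 ms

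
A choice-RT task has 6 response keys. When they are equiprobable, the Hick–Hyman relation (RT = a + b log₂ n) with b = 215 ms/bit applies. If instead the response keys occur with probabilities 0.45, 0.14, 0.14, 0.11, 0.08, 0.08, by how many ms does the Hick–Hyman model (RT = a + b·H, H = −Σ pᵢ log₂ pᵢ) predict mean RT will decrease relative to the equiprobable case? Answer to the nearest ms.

Equiprobable entropy H₀ = log₂ 6 = 2.5850 bits.
Skewed entropy H = −Σ pᵢ log₂ pᵢ = 2.2459 bits.
ΔRT = b·(H₀ − H) = 215 × 0.3390 = 72.89 ms.

73 ms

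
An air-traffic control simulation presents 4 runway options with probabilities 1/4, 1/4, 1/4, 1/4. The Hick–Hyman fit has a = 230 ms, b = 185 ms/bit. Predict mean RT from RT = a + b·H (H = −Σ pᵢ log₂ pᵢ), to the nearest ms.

600 ms

Each term −pᵢ log₂ pᵢ: 0.25·2 + 0.25·2 + 0.25·2 + 0.25·2; summed, H = 2.000 bits.
Mean RT = a + bH = 230 + 185·2.000 = 600.00 ms.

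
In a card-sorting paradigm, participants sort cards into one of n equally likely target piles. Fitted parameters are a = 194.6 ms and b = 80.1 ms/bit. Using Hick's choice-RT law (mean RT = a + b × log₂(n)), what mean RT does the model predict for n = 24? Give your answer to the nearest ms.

log₂(24) = 4.5850 bits, so RT = 194.6 + 80.1 × 4.5850 ≈ 561.855 ms.

562 ms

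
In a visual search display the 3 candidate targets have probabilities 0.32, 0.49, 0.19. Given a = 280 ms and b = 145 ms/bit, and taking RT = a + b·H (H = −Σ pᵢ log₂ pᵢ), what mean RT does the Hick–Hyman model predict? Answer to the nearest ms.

495 ms

Entropy contributions −pᵢ log₂ pᵢ: 0.5260, 0.5043, 0.4552; sum H = 1.4855 bits.
RT = a + bH = 280 + 145·1.4855 = 495.40 ms.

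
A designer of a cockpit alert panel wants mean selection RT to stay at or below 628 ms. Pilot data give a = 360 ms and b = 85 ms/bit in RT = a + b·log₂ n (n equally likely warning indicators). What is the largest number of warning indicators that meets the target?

8

Information budget: (628 − 360)/85 = 3.1529 bits, so n ≤ 2^3.1529 = 8.895 → at most 8.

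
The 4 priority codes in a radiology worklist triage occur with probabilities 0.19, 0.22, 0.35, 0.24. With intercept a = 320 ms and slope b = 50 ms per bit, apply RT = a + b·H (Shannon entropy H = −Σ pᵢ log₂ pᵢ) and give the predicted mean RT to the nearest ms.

H = 0.19·log₂(1/0.19) + 0.22·log₂(1/0.22) + 0.35·log₂(1/0.35) + 0.24·log₂(1/0.24) = 1.9600 bits.
RT = 320 + 50 × 1.9600 = 418.00 ms.

418 ms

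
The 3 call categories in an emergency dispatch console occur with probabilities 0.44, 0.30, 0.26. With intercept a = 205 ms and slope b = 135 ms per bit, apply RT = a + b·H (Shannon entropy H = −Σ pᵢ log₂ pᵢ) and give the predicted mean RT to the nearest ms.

Entropy contributions −pᵢ log₂ pᵢ: 0.5211, 0.5211, 0.5053; sum H = 1.5475 bits.
RT = a + bH = 205 + 135·1.5475 = 413.92 ms.

414 ms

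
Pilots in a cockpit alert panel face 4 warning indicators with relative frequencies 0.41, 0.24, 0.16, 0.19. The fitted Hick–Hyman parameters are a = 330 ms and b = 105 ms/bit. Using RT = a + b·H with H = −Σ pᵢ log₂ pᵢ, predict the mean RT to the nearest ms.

529 ms

H = 0.41·log₂(1/0.41) + 0.24·log₂(1/0.24) + 0.16·log₂(1/0.16) + 0.19·log₂(1/0.19) = 1.8998 bits.
RT = 330 + 105 × 1.8998 = 529.48 ms.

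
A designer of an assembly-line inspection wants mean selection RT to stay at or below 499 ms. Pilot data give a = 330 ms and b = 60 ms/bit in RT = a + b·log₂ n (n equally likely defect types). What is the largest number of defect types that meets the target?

7

Information budget: (499 − 330)/60 = 2.8167 bits, so n ≤ 2^2.8167 = 7.045 → at most 7.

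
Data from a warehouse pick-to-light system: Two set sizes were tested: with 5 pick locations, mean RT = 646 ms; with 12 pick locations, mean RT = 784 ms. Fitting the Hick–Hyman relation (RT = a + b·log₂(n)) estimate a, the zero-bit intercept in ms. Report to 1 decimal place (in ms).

Slope: b = (784 − 646) / (log₂ 12 − log₂ 5) = 138/1.2630 = 109.261 ms/bit.
Intercept: a = 646 − 109.261·log₂(5) = 392.305 ms.

392.3 ms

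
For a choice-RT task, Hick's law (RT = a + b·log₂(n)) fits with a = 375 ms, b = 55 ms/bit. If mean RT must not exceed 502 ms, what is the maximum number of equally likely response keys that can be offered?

4

55·log₂ n ≤ 502 − 375 = 127, giving log₂ n ≤ 2.3091 and n ≤ 4.956. The largest whole number is 4.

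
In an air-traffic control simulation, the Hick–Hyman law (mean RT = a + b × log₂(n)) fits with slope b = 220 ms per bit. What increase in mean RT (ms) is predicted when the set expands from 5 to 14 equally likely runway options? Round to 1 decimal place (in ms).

The intercept a cancels: ΔRT = b·(log₂ n₂ − log₂ n₁) = b·log₂(n₂/n₁).
log₂(14) − log₂(5) = 3.8074 − 2.3219 = 1.4854.
ΔRT = 220 × 1.4854 = 326.794 ms.

326.8 ms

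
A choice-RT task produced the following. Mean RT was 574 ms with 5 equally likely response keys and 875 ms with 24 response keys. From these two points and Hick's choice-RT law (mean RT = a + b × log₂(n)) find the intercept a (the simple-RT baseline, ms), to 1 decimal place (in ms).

The slope on a log₂ axis is (875 − 574) / (4.5850 − 2.3219) = 133.007 ms/bit.
a = RT₁ − b·log₂ n₁ = 574 − 133.007 × 2.3219 = 265.167 ms.

265.2 ms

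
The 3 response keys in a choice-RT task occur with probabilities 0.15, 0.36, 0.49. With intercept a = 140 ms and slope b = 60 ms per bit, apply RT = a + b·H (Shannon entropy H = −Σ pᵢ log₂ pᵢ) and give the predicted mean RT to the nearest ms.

227 ms

H = 0.15·log₂(1/0.15) + 0.36·log₂(1/0.36) + 0.49·log₂(1/0.49) = 1.4454 bits.
RT = 140 + 60 × 1.4454 = 226.73 ms.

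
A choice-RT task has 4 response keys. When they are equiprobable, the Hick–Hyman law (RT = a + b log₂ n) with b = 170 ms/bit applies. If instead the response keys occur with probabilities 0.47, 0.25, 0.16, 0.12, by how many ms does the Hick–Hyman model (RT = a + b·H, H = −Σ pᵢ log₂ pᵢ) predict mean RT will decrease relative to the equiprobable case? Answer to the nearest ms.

Equiprobable entropy H₀ = log₂ 4 = 2.0000 bits.
Skewed entropy H = −Σ pᵢ log₂ pᵢ = 1.8020 bits.
ΔRT = b·(H₀ − H) = 170 × 0.1980 = 33.65 ms.

34 ms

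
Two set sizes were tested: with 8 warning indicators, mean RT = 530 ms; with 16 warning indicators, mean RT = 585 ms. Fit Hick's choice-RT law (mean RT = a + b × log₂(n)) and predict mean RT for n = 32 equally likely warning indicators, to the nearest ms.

640 ms

Solve the two-equation system in a and b:
  b = (585 − 530) / (log₂ 16 − log₂ 8) = 55 / (4 − 3) = 55 ms/bit
  a = 530 − 55 × 3 = 365 ms
Then RT(32) = 365 + 55 × log₂ 32 = 365 + 55 × 5 ≈ 640.000 ms.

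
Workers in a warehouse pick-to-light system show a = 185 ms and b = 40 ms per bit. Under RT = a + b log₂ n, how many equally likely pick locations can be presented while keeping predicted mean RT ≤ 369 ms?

24

Set 185 + 40·log₂ n ≤ 369 → log₂ n ≤ (369 − 185)/40 = 4.6000.
So n ≤ 2^4.6000 = 24.251; the largest integer n is 24.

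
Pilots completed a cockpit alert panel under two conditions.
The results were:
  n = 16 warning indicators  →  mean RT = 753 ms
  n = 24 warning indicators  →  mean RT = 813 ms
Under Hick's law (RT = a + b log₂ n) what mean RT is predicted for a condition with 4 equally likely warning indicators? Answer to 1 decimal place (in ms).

Fit slope and intercept:
  b = (813 − 753) / (log₂ 24 − log₂ 16) = 60 / (4.5850 − 4) = 102.571 ms/bit
  a = 753 − 102.571 × 4 = 342.717 ms
Then RT(4) = 342.717 + 102.571 × log₂ 4 = 342.717 + 102.571 × 2 ≈ 547.859 ms.

547.9 ms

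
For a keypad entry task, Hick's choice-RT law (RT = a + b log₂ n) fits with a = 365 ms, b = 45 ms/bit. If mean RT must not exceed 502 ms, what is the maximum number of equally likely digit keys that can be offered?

8

Information budget: (502 − 365)/45 = 3.0444 bits, so n ≤ 2^3.0444 = 8.250 → at most 8.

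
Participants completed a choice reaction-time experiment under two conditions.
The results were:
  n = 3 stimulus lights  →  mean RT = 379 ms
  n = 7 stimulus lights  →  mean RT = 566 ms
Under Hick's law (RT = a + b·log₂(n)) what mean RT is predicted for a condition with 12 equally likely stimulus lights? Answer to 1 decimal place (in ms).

685.0 ms

RT is linear in log₂ n, so two points fix the line:
  b = (566 − 379) / (log₂ 7 − log₂ 3) = 187 / (2.8074 − 1.5850) = 152.979 ms/bit
  a = 379 − 152.979 × 1.5850 = 136.535 ms
Then RT(12) = 136.535 + 152.979 × log₂ 12 = 136.535 + 152.979 × 3.5850 ≈ 684.957 ms.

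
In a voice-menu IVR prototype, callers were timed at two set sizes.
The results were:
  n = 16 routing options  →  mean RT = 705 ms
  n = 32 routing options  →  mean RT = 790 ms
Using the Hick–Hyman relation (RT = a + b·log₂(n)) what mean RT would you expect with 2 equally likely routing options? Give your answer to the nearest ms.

450 ms

RT is linear in log₂ n, so two points fix the line:
  b = (790 − 705) / (log₂ 32 − log₂ 16) = 85 / (5 − 4) = 85 ms/bit
  a = 705 − 85 × 4 = 365 ms
Then RT(2) = 365 + 85 × log₂ 2 = 365 + 85 × 1 ≈ 450.000 ms.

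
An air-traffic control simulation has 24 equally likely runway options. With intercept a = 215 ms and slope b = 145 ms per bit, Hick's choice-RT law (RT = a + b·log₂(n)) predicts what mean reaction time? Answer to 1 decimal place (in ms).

log₂(24) = 4.5850 bits, so RT = 215 + 145 × 4.5850 ≈ 879.820 ms.

879.8 ms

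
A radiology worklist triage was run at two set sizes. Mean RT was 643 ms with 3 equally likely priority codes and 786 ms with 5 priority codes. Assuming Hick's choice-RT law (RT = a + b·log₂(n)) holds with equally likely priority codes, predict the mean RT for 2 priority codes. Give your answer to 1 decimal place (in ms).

529.5 ms

Solve the two-equation system in a and b:
  b = (786 − 643) / (log₂ 5 − log₂ 3) = 143 / (2.3219 − 1.5850) = 194.039 ms/bit
  a = 643 − 194.039 × 1.5850 = 335.456 ms
Then RT(2) = 335.456 + 194.039 × log₂ 2 = 335.456 + 194.039 × 1 ≈ 529.495 ms.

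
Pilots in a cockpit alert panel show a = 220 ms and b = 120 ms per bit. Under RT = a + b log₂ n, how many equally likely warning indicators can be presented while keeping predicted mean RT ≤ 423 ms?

3

120·log₂ n ≤ 423 − 220 = 203, giving log₂ n ≤ 1.6917 and n ≤ 3.230. The largest whole number is 3.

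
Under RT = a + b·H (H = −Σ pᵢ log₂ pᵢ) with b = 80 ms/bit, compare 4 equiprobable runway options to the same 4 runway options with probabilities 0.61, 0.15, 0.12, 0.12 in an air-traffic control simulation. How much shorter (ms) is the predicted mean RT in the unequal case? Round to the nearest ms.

The RT saving is b·ΔH. Equiprobable H₀ = log₂(4) = 2.0000 bits; with the given probabilities H = 1.5797 bits.
b·(H₀ − H) = 80 × (2.0000 − 1.5797) = 33.63 ms.

34 ms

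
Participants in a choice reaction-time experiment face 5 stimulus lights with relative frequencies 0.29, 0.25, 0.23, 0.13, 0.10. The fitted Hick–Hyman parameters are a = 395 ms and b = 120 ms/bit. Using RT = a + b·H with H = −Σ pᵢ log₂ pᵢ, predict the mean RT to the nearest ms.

661 ms

Entropy contributions −pᵢ log₂ pᵢ: 0.5179, 0.5000, 0.4877, 0.3826, 0.3322; sum H = 2.2204 bits.
RT = a + bH = 395 + 120·2.2204 = 661.45 ms.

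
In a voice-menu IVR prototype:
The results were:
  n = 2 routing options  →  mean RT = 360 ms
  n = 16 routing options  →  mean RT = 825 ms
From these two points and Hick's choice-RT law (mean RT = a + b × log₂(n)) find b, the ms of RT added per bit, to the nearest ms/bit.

155 ms/bit

b = (RT₂ − RT₁)/(log₂ n₂ − log₂ n₁) = (825 − 360)/(4 − 1) = 155 ms/bit.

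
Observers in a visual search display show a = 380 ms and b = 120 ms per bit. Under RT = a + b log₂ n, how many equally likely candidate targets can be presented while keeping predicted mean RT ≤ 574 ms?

3

Information budget: (574 − 380)/120 = 1.6167 bits, so n ≤ 2^1.6167 = 3.067 → at most 3.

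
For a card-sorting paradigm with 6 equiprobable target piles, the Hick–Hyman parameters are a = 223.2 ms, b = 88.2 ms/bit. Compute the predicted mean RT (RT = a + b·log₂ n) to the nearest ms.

log₂(6) = 2.5850 bits, so RT = 223.2 + 88.2 × 2.5850 ≈ 451.194 ms.

451 ms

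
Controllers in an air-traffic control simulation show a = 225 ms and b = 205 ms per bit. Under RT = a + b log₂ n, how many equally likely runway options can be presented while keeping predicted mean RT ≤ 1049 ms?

Set 225 + 205·log₂ n ≤ 1049 → log₂ n ≤ (1049 − 225)/205 = 4.0195.
So n ≤ 2^4.0195 = 16.218; the largest integer n is 16.

16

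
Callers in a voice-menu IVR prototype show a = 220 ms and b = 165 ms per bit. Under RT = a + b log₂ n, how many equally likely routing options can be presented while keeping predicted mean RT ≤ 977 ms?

24

Set 220 + 165·log₂ n ≤ 977 → log₂ n ≤ (977 − 220)/165 = 4.5879.
So n ≤ 2^4.5879 = 24.049; the largest integer n is 24.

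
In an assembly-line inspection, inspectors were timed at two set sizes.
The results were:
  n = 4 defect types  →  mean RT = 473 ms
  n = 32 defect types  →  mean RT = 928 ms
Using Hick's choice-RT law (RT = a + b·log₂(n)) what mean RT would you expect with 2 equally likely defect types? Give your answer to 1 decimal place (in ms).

321.3 ms

RT is linear in log₂ n, so two points fix the line:
  b = (928 − 473) / (log₂ 32 − log₂ 4) = 455 / (5 − 2) = 151.667 ms/bit
  a = 473 − 151.667 × 2 = 169.667 ms
Then RT(2) = 169.667 + 151.667 × log₂ 2 = 169.667 + 151.667 × 1 ≈ 321.333 ms.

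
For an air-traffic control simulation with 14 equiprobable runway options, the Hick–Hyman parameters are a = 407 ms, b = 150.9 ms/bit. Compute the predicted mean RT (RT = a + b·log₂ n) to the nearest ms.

982 ms

log₂(14) = 3.8074 bits, so RT = 407 + 150.9 × 3.8074 ≈ 981.530 ms.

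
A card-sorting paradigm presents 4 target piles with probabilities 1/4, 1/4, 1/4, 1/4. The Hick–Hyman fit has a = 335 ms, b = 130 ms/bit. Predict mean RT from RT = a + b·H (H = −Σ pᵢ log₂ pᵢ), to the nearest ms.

H = −Σ pᵢ log₂ pᵢ = 0.25·2 + 0.25·2 + 0.25·2 + 0.25·2 = 2.000 bits.
RT = 335 + 130 × 2.000 = 595.00 ms.

595 ms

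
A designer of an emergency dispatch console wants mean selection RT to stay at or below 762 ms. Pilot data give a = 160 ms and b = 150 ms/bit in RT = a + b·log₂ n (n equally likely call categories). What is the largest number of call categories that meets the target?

Information budget: (762 − 160)/150 = 4.0133 bits, so n ≤ 2^4.0133 = 16.149 → at most 16.

16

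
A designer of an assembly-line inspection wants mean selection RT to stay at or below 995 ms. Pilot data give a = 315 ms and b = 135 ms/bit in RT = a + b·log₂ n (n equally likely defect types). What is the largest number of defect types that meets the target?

32

135·log₂ n ≤ 995 − 315 = 680, giving log₂ n ≤ 5.0370 and n ≤ 32.832. The largest whole number is 32.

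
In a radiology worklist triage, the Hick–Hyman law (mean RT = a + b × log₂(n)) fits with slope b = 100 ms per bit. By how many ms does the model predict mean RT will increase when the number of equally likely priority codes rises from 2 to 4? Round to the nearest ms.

100 ms

Only the slope matters, since a is common to both: ΔRT = b·log₂(n₂/n₁).
log₂(4) − log₂(2) = log₂(4/2) = log₂(2) = 1.
ΔRT = 100 × 1.0000 = 100.000 ms.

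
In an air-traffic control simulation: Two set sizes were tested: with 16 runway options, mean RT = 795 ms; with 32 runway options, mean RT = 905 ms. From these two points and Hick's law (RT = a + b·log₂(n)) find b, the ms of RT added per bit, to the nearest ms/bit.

110 ms/bit

The slope on a log₂ axis is (905 − 795) / (5 − 4) = 110 ms/bit.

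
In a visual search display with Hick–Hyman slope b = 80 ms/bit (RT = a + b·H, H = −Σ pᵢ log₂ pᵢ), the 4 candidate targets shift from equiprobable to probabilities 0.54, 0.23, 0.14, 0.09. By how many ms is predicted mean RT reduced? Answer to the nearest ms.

The RT saving is b·ΔH. Equiprobable H₀ = log₂(4) = 2.0000 bits; with the given probabilities H = 1.6775 bits.
b·(H₀ − H) = 80 × (2.0000 − 1.6775) = 25.80 ms.

26 ms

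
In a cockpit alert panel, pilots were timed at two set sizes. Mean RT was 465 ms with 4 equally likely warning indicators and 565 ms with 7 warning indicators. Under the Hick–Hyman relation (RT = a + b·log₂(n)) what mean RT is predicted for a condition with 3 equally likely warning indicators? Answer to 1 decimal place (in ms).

413.6 ms

Fit slope and intercept:
  b = (565 − 465) / (log₂ 7 − log₂ 4) = 100 / (2.8074 − 2) = 123.861 ms/bit
  a = 465 − 123.861 × 2 = 217.277 ms
Then RT(3) = 217.277 + 123.861 × log₂ 3 = 217.277 + 123.861 × 1.5850 ≈ 413.593 ms.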